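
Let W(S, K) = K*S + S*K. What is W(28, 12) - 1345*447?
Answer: -600543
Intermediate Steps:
W(S, K) = 2*K*S (W(S, K) = K*S + K*S = 2*K*S)
W(28, 12) - 1345*447 = 2*12*28 - 1345*447 = 672 - 601215 = -600543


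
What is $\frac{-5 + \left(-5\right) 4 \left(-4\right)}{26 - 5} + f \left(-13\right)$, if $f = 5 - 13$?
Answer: $\frac{753}{7} \approx 107.57$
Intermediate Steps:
$f = -8$
$\frac{-5 + \left(-5\right) 4 \left(-4\right)}{26 - 5} + f \left(-13\right) = \frac{-5 + \left(-5\right) 4 \left(-4\right)}{26 - 5} - -104 = \frac{-5 - -80}{21} + 104 = \left(-5 + 80\right) \frac{1}{21} + 104 = 75 \cdot \frac{1}{21} + 104 = \frac{25}{7} + 104 = \frac{753}{7}$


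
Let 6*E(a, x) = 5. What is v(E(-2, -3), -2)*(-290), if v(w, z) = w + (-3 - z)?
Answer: 145/3 ≈ 48.333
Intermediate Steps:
E(a, x) = ⅚ (E(a, x) = (⅙)*5 = ⅚)
v(w, z) = -3 + w - z
v(E(-2, -3), -2)*(-290) = (-3 + ⅚ - 1*(-2))*(-290) = (-3 + ⅚ + 2)*(-290) = -⅙*(-290) = 145/3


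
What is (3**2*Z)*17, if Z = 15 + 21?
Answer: 5508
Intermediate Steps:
Z = 36
(3**2*Z)*17 = (3**2*36)*17 = (9*36)*17 = 324*17 = 5508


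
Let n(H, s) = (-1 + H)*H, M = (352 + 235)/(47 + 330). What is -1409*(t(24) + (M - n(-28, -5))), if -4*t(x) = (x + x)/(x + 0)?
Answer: 861534459/754 ≈ 1.1426e+6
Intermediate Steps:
t(x) = -½ (t(x) = -(x + x)/(4*(x + 0)) = -2*x/(4*x) = -¼*2 = -½)
M = 587/377 ≈ 1.5570
n(H, s) = H*(-1 + H)
-1409*(t(24) + (M - n(-28, -5))) = -1409*(-½ + (587/377 - (-28)*(-1 - 28))) = -1409*(-½ + (587/377 - (-28)*(-29))) = -1409*(-½ + (587/377 - 1*812)) = -1409*(-½ + (587/377 - 812)) = -1409*(-½ - 305537/377) = -1409*(-611451/754) = 861534459/754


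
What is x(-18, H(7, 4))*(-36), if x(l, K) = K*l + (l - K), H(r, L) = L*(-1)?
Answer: -2088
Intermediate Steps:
H(r, L) = -L
x(l, K) = l - K + K*l
x(-18, H(7, 4))*(-36) = (-18 - (-1)*4 - 1*4*(-18))*(-36) = (-18 - 1*(-4) - 4*(-18))*(-36) = (-18 + 4 + 72)*(-36) = 58*(-36) = -2088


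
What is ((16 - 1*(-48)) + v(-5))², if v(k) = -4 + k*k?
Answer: 7225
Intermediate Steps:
v(k) = -4 + k²
((16 - 1*(-48)) + v(-5))² = ((16 - 1*(-48)) + (-4 + (-5)²))² = ((16 + 48) + (-4 + 25))² = (64 + 21)² = 85² = 7225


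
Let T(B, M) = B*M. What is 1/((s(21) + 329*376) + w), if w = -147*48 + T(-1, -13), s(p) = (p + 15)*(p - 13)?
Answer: 1/116949 ≈ 8.5507e-6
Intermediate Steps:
s(p) = (-13 + p)*(15 + p) (s(p) = (15 + p)*(-13 + p) = (-13 + p)*(15 + p))
w = -7043 (w = -147*48 - 1*(-13) = -7056 + 13 = -7043)
1/((s(21) + 329*376) + w) = 1/(((-195 + 21² + 2*21) + 329*376) - 7043) = 1/(((-195 + 441 + 42) + 123704) - 7043) = 1/((288 + 123704) - 7043) = 1/(123992 - 7043) = 1/116949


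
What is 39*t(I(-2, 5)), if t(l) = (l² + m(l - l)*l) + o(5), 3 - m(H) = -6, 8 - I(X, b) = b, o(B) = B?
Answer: 1599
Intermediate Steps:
I(X, b) = 8 - b
m(H) = 9 (m(H) = 3 - 1*(-6) = 3 + 6 = 9)
t(l) = 5 + l² + 9*l (t(l) = (l² + 9*l) + 5 = 5 + l² + 9*l)
39*t(I(-2, 5)) = 39*(5 + (8 - 1*5)² + 9*(8 - 1*5)) = 39*(5 + (8 - 5)² + 9*(8 - 5)) = 39*(5 + 3² + 9*3) = 39*(5 + 9 + 27) = 39*41 = 1599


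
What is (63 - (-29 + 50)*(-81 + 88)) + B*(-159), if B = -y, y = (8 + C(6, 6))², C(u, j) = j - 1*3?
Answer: 19155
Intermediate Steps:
C(u, j) = -3 + j (C(u, j) = j - 3 = -3 + j)
y = 121 (y = (8 + (-3 + 6))² = (8 + 3)² = 11² = 121)
B = -121 (B = -1*121 = -121)
(63 - (-29 + 50)*(-81 + 88)) + B*(-159) = (63 - (-29 + 50)*(-81 + 88)) - 121*(-159) = (63 - 21*7) + 19239 = (63 - 1*147) + 19239 = (63 - 147) + 19239 = -84 + 19239 = 19155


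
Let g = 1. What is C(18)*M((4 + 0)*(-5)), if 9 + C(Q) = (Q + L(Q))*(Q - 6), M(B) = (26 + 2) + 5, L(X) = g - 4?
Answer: 5643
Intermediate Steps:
L(X) = -3 (L(X) = 1 - 4 = -3)
M(B) = 33 (M(B) = 28 + 5 = 33)
C(Q) = -9 + (-6 + Q)*(-3 + Q) (C(Q) = -9 + (Q - 3)*(Q - 6) = -9 + (-3 + Q)*(-6 + Q) = -9 + (-6 + Q)*(-3 + Q))
C(18)*M((4 + 0)*(-5)) = (9 + 18² - 9*18)*33 = (9 + 324 - 162)*33 = 171*33 = 5643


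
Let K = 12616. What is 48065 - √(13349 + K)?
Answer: 48065 - 3*√2885 ≈ 47904.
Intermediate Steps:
48065 - √(13349 + K) = 48065 - √(13349 + 12616) = 48065 - √25965 = 48065 - 3*√2885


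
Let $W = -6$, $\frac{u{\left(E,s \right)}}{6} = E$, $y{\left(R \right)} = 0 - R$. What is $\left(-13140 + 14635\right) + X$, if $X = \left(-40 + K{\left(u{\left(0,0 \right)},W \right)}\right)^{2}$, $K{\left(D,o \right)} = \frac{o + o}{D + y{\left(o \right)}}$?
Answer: $3259$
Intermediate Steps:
$y{\left(R \right)} = - R$
$u{\left(E,s \right)} = 6 E$
$K{\left(D,o \right)} = \frac{2 o}{D - o}$ ($K{\left(D,o \right)} = \frac{o + o}{D - o} = \frac{2 o}{D - o}$)
$X = 1764$ ($X = \left(-40 + 2 \left(-6\right) \frac{1}{6 \cdot 0 - -6}\right)^{2} = \left(-40 + 2 \left(-6\right) \frac{1}{0 + 6}\right)^{2} = \left(-40 + 2 \left(-6\right) \frac{1}{6}\right)^{2} = \left(-40 - 2\right)^{2} = \left(-42\right)^{2} = 1764$)
$\left(-13140 + 14635\right) + X = \left(-13140 + 14635\right) + 1764 = 1495 + 1764 = 3259$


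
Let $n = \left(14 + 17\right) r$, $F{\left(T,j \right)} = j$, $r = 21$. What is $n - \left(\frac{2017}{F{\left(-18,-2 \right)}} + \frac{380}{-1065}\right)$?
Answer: $\frac{707099}{426} \approx 1659.9$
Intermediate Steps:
$n = 651$ ($n = \left(14 + 17\right) 21 = 31 \cdot 21 = 651$)
$n - \left(\frac{2017}{F{\left(-18,-2 \right)}} + \frac{380}{-1065}\right) = 651 - \left(\frac{2017}{-2} + \frac{380}{-1065}\right) = 651 - \left(2017 \left(- \frac{1}{2}\right) + 380 \left(- \frac{1}{1065}\right)\right) = 651 - \left(- \frac{2017}{2} - \frac{76}{213}\right) = 651 - - \frac{429773}{426} = 651 + \frac{429773}{426} = \frac{707099}{426}$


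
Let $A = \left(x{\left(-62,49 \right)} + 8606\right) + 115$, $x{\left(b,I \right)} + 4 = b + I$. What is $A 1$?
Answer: $8704$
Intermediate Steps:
$x{\left(b,I \right)} = -4 + I + b$ ($x{\left(b,I \right)} = -4 + \left(b + I\right) = -4 + \left(I + b\right) = -4 + I + b$)
$A = 8704$ ($A = \left(\left(-4 + 49 - 62\right) + 8606\right) + 115 = \left(-17 + 8606\right) + 115 = 8589 + 115 = 8704$)
$A 1 = 8704 \cdot 1 = 8704$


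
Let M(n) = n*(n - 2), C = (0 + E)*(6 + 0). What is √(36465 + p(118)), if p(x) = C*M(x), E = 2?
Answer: √200721 ≈ 448.02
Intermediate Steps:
C = 12 (C = (0 + 2)*(6 + 0) = 2*6 = 12)
M(n) = n*(-2 + n)
p(x) = 12*x*(-2 + x) (p(x) = 12*(x*(-2 + x)) = 12*x*(-2 + x))
√(36465 + p(118)) = √(36465 + 12*118*(-2 + 118)) = √(36465 + 12*118*116) = √(36465 + 164256) = √200721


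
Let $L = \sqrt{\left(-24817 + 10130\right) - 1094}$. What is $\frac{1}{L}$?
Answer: $- \frac{i \sqrt{15781}}{15781} \approx - 0.0079604 i$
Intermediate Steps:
$L = i \sqrt{15781}$ ($L = \sqrt{-14687 - 1094} = \sqrt{-15781} = i \sqrt{15781} \approx 125.62 i$)
$\frac{1}{L} = \frac{1}{i \sqrt{15781}} = - \frac{i \sqrt{15781}}{15781}$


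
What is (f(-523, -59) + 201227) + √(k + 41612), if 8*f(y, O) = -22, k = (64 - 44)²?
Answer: 804897/4 + 6*√1167 ≈ 2.0143e+5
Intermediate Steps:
k = 400 (k = 20² = 400)
f(y, O) = -11/4 (f(y, O) = (⅛)*(-22) = -11/4)
(f(-523, -59) + 201227) + √(k + 41612) = (-11/4 + 201227) + √(400 + 41612) = 804897/4 + √42012 = 804897/4 + 6*√1167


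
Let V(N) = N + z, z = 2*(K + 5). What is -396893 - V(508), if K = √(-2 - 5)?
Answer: -397411 - 2*I*√7 ≈ -3.9741e+5 - 5.2915*I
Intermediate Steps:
K = I*√7 (K = √(-7) = I*√7 ≈ 2.6458*I)
z = 10 + 2*I*√7 (z = 2*(I*√7 + 5) = 2*(5 + I*√7) = 10 + 2*I*√7 ≈ 10.0 + 5.2915*I)
V(N) = 10 + N + 2*I*√7 (V(N) = N + (10 + 2*I*√7) = 10 + N + 2*I*√7)
-396893 - V(508) = -396893 - (10 + 508 + 2*I*√7) = -396893 - (518 + 2*I*√7) = -396893 + (-518 - 2*I*√7) = -397411 - 2*I*√7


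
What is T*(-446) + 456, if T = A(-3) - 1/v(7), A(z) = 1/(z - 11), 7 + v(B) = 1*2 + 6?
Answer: 6537/7 ≈ 933.86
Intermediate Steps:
v(B) = 1 (v(B) = -7 + (1*2 + 6) = -7 + (2 + 6) = -7 + 8 = 1)
A(z) = 1/(-11 + z)
T = -15/14 (T = 1/(-11 - 3) - 1/1 = 1/(-14) - 1*1 = -1/14 - 1 = -15/14 ≈ -1.0714)
T*(-446) + 456 = -15/14*(-446) + 456 = 3345/7 + 456 = 6537/7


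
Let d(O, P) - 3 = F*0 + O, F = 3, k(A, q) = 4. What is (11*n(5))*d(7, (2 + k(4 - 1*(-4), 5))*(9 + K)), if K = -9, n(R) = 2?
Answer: 220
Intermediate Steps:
d(O, P) = 3 + O (d(O, P) = 3 + (3*0 + O) = 3 + (0 + O) = 3 + O)
(11*n(5))*d(7, (2 + k(4 - 1*(-4), 5))*(9 + K)) = (11*2)*(3 + 7) = 22*10 = 220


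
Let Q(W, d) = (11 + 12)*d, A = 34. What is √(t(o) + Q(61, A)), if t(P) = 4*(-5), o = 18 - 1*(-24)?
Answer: √762 ≈ 27.604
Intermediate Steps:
o = 42 (o = 18 + 24 = 42)
Q(W, d) = 23*d
t(P) = -20
√(t(o) + Q(61, A)) = √(-20 + 23*34) = √(-20 + 782) = √762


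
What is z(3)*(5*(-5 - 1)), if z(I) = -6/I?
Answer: 60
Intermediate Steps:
z(3)*(5*(-5 - 1)) = (-6/3)*(5*(-5 - 1)) = (-6*⅓)*(5*(-6)) = -2*(-30) = 60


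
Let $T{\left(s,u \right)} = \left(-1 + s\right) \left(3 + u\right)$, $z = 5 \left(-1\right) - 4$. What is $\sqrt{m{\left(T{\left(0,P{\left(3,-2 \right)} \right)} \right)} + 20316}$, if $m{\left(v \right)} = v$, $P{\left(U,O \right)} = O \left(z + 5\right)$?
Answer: $\sqrt{20305} \approx 142.5$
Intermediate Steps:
$z = -9$ ($z = -5 - 4 = -9$)
$P{\left(U,O \right)} = - 4 O$ ($P{\left(U,O \right)} = O \left(-9 + 5\right) = O \left(-4\right) = - 4 O$)
$\sqrt{m{\left(T{\left(0,P{\left(3,-2 \right)} \right)} \right)} + 20316} = \sqrt{\left(-3 - \left(-4\right) \left(-2\right) + 3 \cdot 0 + 0 \left(\left(-4\right) \left(-2\right)\right)\right) + 20316} = \sqrt{\left(-3 - 8 + 0 + 0 \cdot 8\right) + 20316} = \sqrt{\left(-3 - 8 + 0 + 0\right) + 20316} = \sqrt{-11 + 20316} = \sqrt{20305}$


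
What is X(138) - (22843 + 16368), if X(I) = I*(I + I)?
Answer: -1123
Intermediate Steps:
X(I) = 2*I² (X(I) = I*(2*I) = 2*I²)
X(138) - (22843 + 16368) = 2*138² - (22843 + 16368) = 2*19044 - 1*39211 = 38088 - 39211 = -1123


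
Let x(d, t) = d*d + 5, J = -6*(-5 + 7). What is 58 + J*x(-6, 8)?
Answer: -434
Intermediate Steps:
J = -12 (J = -6*2 = -12)
x(d, t) = 5 + d² (x(d, t) = d² + 5 = 5 + d²)
58 + J*x(-6, 8) = 58 - 12*(5 + (-6)²) = 58 - 12*(5 + 36) = 58 - 12*41 = 58 - 492 = -434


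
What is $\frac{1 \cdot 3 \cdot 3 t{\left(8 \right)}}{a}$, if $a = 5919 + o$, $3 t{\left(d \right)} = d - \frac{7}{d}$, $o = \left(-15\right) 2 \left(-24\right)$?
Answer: $\frac{57}{17704} \approx 0.0032196$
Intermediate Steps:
$o = 720$ ($o = \left(-30\right) \left(-24\right) = 720$)
$t{\left(d \right)} = - \frac{7}{3 d} + \frac{d}{3}$ ($t{\left(d \right)} = \frac{d - \frac{7}{d}}{3} = - \frac{7}{3 d} + \frac{d}{3}$)
$a = 6639$ ($a = 5919 + 720 = 6639$)
$\frac{1 \cdot 3 \cdot 3 t{\left(8 \right)}}{a} = \frac{1 \cdot 3 \cdot 3 \frac{-7 + 8^{2}}{3 \cdot 8}}{6639} = 3 \cdot 3 \cdot \frac{1}{3} \cdot \frac{1}{8} \left(-7 + 64\right) \frac{1}{6639} = 9 \cdot \frac{1}{3} \cdot \frac{1}{8} \cdot 57 \cdot \frac{1}{6639} = 9 \cdot \frac{19}{8} \cdot \frac{1}{6639} = \frac{171}{8} \cdot \frac{1}{6639} = \frac{57}{17704}$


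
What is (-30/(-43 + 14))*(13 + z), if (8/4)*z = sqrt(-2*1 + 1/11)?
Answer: 390/29 + 15*I*sqrt(231)/319 ≈ 13.448 + 0.71467*I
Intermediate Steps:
z = I*sqrt(231)/22 (z = sqrt(-2*1 + 1/11)/2 = sqrt(-2 + 1/11)/2 = sqrt(-21/11)/2 = (I*sqrt(231)/11)/2 = I*sqrt(231)/22 ≈ 0.69085*I)
(-30/(-43 + 14))*(13 + z) = (-30/(-43 + 14))*(13 + I*sqrt(231)/22) = (-30/(-29))*(13 + I*sqrt(231)/22) = (-1/29*(-30))*(13 + I*sqrt(231)/22) = 30*(13 + I*sqrt(231)/22)/29 = 390/29 + 15*I*sqrt(231)/319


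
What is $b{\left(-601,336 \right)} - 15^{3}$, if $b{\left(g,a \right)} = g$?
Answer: $-3976$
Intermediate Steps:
$b{\left(-601,336 \right)} - 15^{3} = -601 - 15^{3} = -601 - 3375 = -3976$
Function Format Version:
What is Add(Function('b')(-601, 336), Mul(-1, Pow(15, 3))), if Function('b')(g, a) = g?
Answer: -3976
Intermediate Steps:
Add(Function('b')(-601, 336), Mul(-1, Pow(15, 3))) = Add(-601, Mul(-1, Pow(15, 3))) = Add(-601, Mul(-1, 3375)) = Add(-601, -3375) = -3976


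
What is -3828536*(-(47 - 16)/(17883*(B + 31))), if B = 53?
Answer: 29671154/375543 ≈ 79.009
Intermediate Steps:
-3828536*(-(47 - 16)/(17883*(B + 31))) = -3828536*(-(47 - 16)/(17883*(53 + 31))) = -3828536/((84/31)*(-17883)) = -3828536/(-1502172/31) = -3828536*(-31/1502172) = 29671154/375543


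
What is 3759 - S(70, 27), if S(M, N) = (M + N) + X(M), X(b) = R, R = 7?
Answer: 3655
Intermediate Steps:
X(b) = 7
S(M, N) = 7 + M + N (S(M, N) = (M + N) + 7 = 7 + M + N)
3759 - S(70, 27) = 3759 - (7 + 70 + 27) = 3759 - 1*104 = 3759 - 104 = 3655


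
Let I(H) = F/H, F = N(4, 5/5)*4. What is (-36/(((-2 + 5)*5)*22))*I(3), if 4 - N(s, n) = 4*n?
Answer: 0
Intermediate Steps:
N(s, n) = 4 - 4*n
F = 0 (F = (4 - 20/5)*4 = (4 - 4*1)*4 = (4 - 4)*4 = 0*4 = 0)
I(H) = 0 (I(H) = 0/H = 0)
(-36/(((-2 + 5)*5)*22))*I(3) = -36/(((-2 + 5)*5)*22)*0 = -36/((3*5)*22)*0 = -36/(15*22)*0 = -12/(5*22)*0 = -36*1/330*0 = -6/55*0 = 0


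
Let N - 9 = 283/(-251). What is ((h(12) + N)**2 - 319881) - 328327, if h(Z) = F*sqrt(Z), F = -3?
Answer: -40827043524/63001 - 23712*sqrt(3)/251 ≈ -6.4820e+5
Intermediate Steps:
h(Z) = -3*sqrt(Z)
N = 1976/251 (N = 9 + 283/(-251) = 9 + 283*(-1/251) = 9 - 283/251 = 1976/251 ≈ 7.8725)
((h(12) + N)**2 - 319881) - 328327 = ((-6*sqrt(3) + 1976/251)**2 - 319881) - 328327 = ((1976/251 - 6*sqrt(3))**2 - 319881) - 328327 = (-319881 + (1976/251 - 6*sqrt(3))**2) - 328327 = -648208 + (1976/251 - 6*sqrt(3))**2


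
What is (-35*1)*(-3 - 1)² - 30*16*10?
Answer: -5360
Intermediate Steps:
(-35*1)*(-3 - 1)² - 30*16*10 = -35*(-4)² - 480*10 = -35*16 - 1*4800 = -560 - 4800 = -5360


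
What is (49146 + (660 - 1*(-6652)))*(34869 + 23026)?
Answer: 3268635910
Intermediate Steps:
(49146 + (660 - 1*(-6652)))*(34869 + 23026) = (49146 + (660 + 6652))*57895 = (49146 + 7312)*57895 = 56458*57895 = 3268635910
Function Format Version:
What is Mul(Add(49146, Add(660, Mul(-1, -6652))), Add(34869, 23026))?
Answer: 3268635910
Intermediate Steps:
Mul(Add(49146, Add(660, Mul(-1, -6652))), Add(34869, 23026)) = Mul(Add(49146, Add(660, 6652)), 57895) = Mul(Add(49146, 7312), 57895) = Mul(56458, 57895) = 3268635910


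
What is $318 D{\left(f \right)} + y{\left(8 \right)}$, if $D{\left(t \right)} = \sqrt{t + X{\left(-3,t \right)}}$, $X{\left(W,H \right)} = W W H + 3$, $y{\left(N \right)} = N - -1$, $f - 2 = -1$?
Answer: $9 + 318 \sqrt{13} \approx 1155.6$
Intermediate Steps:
$f = 1$ ($f = 2 - 1 = 1$)
$y{\left(N \right)} = 1 + N$ ($y{\left(N \right)} = N + 1 = 1 + N$)
$X{\left(W,H \right)} = 3 + H W^{2}$ ($X{\left(W,H \right)} = W^{2} H + 3 = H W^{2} + 3 = 3 + H W^{2}$)
$D{\left(t \right)} = \sqrt{3 + 10 t}$ ($D{\left(t \right)} = \sqrt{t + \left(3 + t \left(-3\right)^{2}\right)} = \sqrt{t + \left(3 + t 9\right)} = \sqrt{t + \left(3 + 9 t\right)} = \sqrt{3 + 10 t}$)
$318 D{\left(f \right)} + y{\left(8 \right)} = 318 \sqrt{3 + 10 \cdot 1} + \left(1 + 8\right) = 318 \sqrt{3 + 10} + 9 = 318 \sqrt{13} + 9 = 9 + 318 \sqrt{13}$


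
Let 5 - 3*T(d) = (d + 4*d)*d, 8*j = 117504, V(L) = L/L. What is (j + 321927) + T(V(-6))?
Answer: 336615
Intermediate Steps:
V(L) = 1
j = 14688 (j = (⅛)*117504 = 14688)
T(d) = 5/3 - 5*d²/3 (T(d) = 5/3 - (d + 4*d)*d/3 = 5/3 - 5*d*d/3 = 5/3 - 5*d²/3)
(j + 321927) + T(V(-6)) = (14688 + 321927) + (5/3 - 5/3*1²) = 336615 + (5/3 - 5/3*1) = 336615 + (5/3 - 5/3) = 336615 + 0 = 336615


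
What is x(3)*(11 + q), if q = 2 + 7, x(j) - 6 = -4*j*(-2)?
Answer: 600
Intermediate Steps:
x(j) = 6 + 8*j (x(j) = 6 - 4*j*(-2) = 6 + 8*j)
q = 9
x(3)*(11 + q) = (6 + 8*3)*(11 + 9) = (6 + 24)*20 = 30*20 = 600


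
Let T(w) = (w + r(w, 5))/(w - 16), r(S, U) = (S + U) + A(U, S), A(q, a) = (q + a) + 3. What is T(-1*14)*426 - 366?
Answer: 229/5 ≈ 45.800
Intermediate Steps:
A(q, a) = 3 + a + q (A(q, a) = (a + q) + 3 = 3 + a + q)
r(S, U) = 3 + 2*S + 2*U (r(S, U) = (S + U) + (3 + S + U) = 3 + 2*S + 2*U)
T(w) = (13 + 3*w)/(-16 + w) (T(w) = (w + (3 + 2*w + 2*5))/(w - 16) = (w + (3 + 2*w + 10))/(-16 + w) = (w + (13 + 2*w))/(-16 + w) = (13 + 3*w)/(-16 + w))
T(-1*14)*426 - 366 = ((13 + 3*(-1*14))/(-16 - 1*14))*426 - 366 = ((13 + 3*(-14))/(-16 - 14))*426 - 366 = ((13 - 42)/(-30))*426 - 366 = -1/30*(-29)*426 - 366 = (29/30)*426 - 366 = 2059/5 - 366 = 229/5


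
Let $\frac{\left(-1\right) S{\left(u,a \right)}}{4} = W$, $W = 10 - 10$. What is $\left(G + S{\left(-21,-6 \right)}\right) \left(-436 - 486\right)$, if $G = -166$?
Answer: $153052$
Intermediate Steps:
$W = 0$ ($W = 10 - 10 = 0$)
$S{\left(u,a \right)} = 0$ ($S{\left(u,a \right)} = \left(-4\right) 0 = 0$)
$\left(G + S{\left(-21,-6 \right)}\right) \left(-436 - 486\right) = \left(-166 + 0\right) \left(-436 - 486\right) = \left(-166\right) \left(-922\right) = 153052$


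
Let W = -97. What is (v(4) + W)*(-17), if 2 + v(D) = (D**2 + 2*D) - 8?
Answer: 1411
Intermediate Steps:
v(D) = -10 + D**2 + 2*D (v(D) = -2 + ((D**2 + 2*D) - 8) = -2 + (-8 + D**2 + 2*D) = -10 + D**2 + 2*D)
(v(4) + W)*(-17) = ((-10 + 4**2 + 2*4) - 97)*(-17) = ((-10 + 16 + 8) - 97)*(-17) = (14 - 97)*(-17) = -83*(-17) = 1411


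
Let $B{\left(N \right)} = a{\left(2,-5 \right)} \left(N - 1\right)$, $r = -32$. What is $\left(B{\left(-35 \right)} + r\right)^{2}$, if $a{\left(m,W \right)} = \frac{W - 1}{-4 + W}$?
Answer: $3136$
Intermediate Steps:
$a{\left(m,W \right)} = \frac{-1 + W}{-4 + W}$
$B{\left(N \right)} = - \frac{2}{3} + \frac{2 N}{3}$ ($B{\left(N \right)} = \frac{-1 - 5}{-4 - 5} \left(N - 1\right) = \frac{1}{-9} \left(-6\right) \left(-1 + N\right) = \left(- \frac{1}{9}\right) \left(-6\right) \left(-1 + N\right) = \frac{2 \left(-1 + N\right)}{3} = - \frac{2}{3} + \frac{2 N}{3}$)
$\left(B{\left(-35 \right)} + r\right)^{2} = \left(\left(- \frac{2}{3} + \frac{2}{3} \left(-35\right)\right) - 32\right)^{2} = \left(\left(- \frac{2}{3} - \frac{70}{3}\right) - 32\right)^{2} = \left(-24 - 32\right)^{2} = \left(-56\right)^{2} = 3136$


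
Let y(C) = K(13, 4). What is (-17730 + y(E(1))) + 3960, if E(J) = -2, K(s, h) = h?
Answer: -13766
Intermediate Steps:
y(C) = 4
(-17730 + y(E(1))) + 3960 = (-17730 + 4) + 3960 = -17726 + 3960 = -13766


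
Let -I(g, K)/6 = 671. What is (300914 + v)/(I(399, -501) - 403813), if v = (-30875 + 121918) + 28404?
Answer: -420361/407839 ≈ -1.0307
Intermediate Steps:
I(g, K) = -4026 (I(g, K) = -6*671 = -4026)
v = 119447 (v = 91043 + 28404 = 119447)
(300914 + v)/(I(399, -501) - 403813) = (300914 + 119447)/(-4026 - 403813) = 420361/(-407839) = 420361*(-1/407839) = -420361/407839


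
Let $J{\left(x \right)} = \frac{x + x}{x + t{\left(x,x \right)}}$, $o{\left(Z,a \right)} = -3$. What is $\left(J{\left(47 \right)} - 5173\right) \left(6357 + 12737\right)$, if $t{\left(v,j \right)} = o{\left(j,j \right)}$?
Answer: $- \frac{1086057173}{11} \approx -9.8732 \cdot 10^{7}$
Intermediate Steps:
$t{\left(v,j \right)} = -3$
$J{\left(x \right)} = \frac{2 x}{-3 + x}$ ($J{\left(x \right)} = \frac{x + x}{x - 3} = \frac{2 x}{-3 + x}$)
$\left(J{\left(47 \right)} - 5173\right) \left(6357 + 12737\right) = \left(2 \cdot 47 \frac{1}{-3 + 47} - 5173\right) \left(6357 + 12737\right) = \left(2 \cdot 47 \cdot \frac{1}{44} - 5173\right) 19094 = \left(\frac{47}{22} - 5173\right) 19094 = \left(- \frac{113759}{22}\right) 19094 = - \frac{1086057173}{11}$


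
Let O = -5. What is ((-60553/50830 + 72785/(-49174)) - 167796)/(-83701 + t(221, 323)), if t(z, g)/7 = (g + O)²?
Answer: -4558860857751/16957765402045 ≈ -0.26884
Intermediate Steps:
t(z, g) = 7*(-5 + g)² (t(z, g) = 7*(g - 5)² = 7*(-5 + g)²)
((-60553/50830 + 72785/(-49174)) - 167796)/(-83701 + t(221, 323)) = ((-60553/50830 + 72785/(-49174)) - 167796)/(-83701 + 7*(-5 + 323)²) = ((-60553*1/50830 + 72785*(-1/49174)) - 167796)/(-83701 + 7*318²) = ((-60553/50830 - 72785/49174) - 167796)/(-83701 + 7*101124) = (-72579291/27168635 - 167796)/(-83701 + 707868) = -4558860857751/27168635/624167 = -4558860857751/27168635*1/624167 = -4558860857751/16957765402045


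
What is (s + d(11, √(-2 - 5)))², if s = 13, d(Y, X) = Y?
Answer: 576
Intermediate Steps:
(s + d(11, √(-2 - 5)))² = (13 + 11)² = 24² = 576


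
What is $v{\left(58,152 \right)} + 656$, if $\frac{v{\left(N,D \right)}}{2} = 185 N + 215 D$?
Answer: $87476$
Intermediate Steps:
$v{\left(N,D \right)} = 370 N + 430 D$ ($v{\left(N,D \right)} = 2 \left(185 N + 215 D\right) = 370 N + 430 D$)
$v{\left(58,152 \right)} + 656 = \left(370 \cdot 58 + 430 \cdot 152\right) + 656 = \left(21460 + 65360\right) + 656 = 86820 + 656 = 87476$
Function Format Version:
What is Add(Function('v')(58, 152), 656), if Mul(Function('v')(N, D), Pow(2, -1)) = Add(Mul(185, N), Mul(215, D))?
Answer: 87476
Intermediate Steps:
Function('v')(N, D) = Add(Mul(370, N), Mul(430, D)) (Function('v')(N, D) = Mul(2, Add(Mul(185, N), Mul(215, D))) = Add(Mul(370, N), Mul(430, D)))
Add(Function('v')(58, 152), 656) = Add(Add(Mul(370, 58), Mul(430, 152)), 656) = Add(Add(21460, 65360), 656) = Add(86820, 656) = 87476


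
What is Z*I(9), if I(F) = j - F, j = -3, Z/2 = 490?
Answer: -11760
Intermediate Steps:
Z = 980 (Z = 2*490 = 980)
I(F) = -3 - F
Z*I(9) = 980*(-3 - 1*9) = 980*(-3 - 9) = 980*(-12) = -11760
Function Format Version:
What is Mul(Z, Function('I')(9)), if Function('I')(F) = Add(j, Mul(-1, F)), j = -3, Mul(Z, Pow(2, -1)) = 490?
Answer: -11760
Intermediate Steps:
Z = 980 (Z = Mul(2, 490) = 980)
Function('I')(F) = Add(-3, Mul(-1, F))
Mul(Z, Function('I')(9)) = Mul(980, Add(-3, Mul(-1, 9))) = Mul(980, Add(-3, -9)) = Mul(980, -12) = -11760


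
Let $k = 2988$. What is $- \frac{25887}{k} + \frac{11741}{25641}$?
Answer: $- \frac{69854051}{8512812} \approx -8.2057$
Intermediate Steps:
$- \frac{25887}{k} + \frac{11741}{25641} = - \frac{25887}{2988} + \frac{11741}{25641} = \left(-25887\right) \frac{1}{2988} + 11741 \cdot \frac{1}{25641} = - \frac{8629}{996} + \frac{11741}{25641} = - \frac{69854051}{8512812}$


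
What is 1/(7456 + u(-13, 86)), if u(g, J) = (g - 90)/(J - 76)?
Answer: 10/74457 ≈ 0.00013431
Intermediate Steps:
u(g, J) = (-90 + g)/(-76 + J)
1/(7456 + u(-13, 86)) = 1/(7456 + (-90 - 13)/(-76 + 86)) = 1/(7456 - 103/10) = 1/(74457/10) = 10/74457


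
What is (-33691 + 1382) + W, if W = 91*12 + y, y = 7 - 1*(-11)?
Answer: -31199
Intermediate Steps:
y = 18 (y = 7 + 11 = 18)
W = 1110 (W = 91*12 + 18 = 1092 + 18 = 1110)
(-33691 + 1382) + W = (-33691 + 1382) + 1110 = -32309 + 1110 = -31199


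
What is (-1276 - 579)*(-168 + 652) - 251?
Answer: -898071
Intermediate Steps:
(-1276 - 579)*(-168 + 652) - 251 = -1855*484 - 251 = -897820 - 251 = -898071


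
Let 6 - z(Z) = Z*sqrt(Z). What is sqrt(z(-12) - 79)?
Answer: sqrt(-73 + 24*I*sqrt(3)) ≈ 2.3458 + 8.8602*I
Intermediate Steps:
z(Z) = 6 - Z**(3/2) (z(Z) = 6 - Z*sqrt(Z) = 6 - Z**(3/2))
sqrt(z(-12) - 79) = sqrt((6 - (-12)**(3/2)) - 79) = sqrt((6 - (-24)*I*sqrt(3)) - 79) = sqrt((6 + 24*I*sqrt(3)) - 79) = sqrt(-73 + 24*I*sqrt(3))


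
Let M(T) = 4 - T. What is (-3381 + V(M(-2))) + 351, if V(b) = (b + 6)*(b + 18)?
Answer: -2742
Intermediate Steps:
V(b) = (6 + b)*(18 + b)
(-3381 + V(M(-2))) + 351 = (-3381 + (108 + (4 - 1*(-2))**2 + 24*(4 - 1*(-2)))) + 351 = (-3381 + (108 + (4 + 2)**2 + 24*(4 + 2))) + 351 = (-3381 + (108 + 6**2 + 24*6)) + 351 = (-3381 + (108 + 36 + 144)) + 351 = (-3381 + 288) + 351 = -3093 + 351 = -2742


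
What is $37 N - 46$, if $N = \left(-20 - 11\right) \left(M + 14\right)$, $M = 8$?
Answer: $-25280$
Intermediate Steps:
$N = -682$ ($N = \left(-20 - 11\right) \left(8 + 14\right) = \left(-31\right) 22 = -682$)
$37 N - 46 = 37 \left(-682\right) - 46 = -25234 - 46 = -25280$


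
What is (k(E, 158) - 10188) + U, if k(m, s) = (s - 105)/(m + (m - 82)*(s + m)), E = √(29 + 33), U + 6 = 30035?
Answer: 235098281584/11849117 - 583*√62/23698234 ≈ 19841.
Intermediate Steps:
U = 30029 (U = -6 + 30035 = 30029)
E = √62 ≈ 7.8740
k(m, s) = (-105 + s)/(m + (-82 + m)*(m + s))
(k(E, 158) - 10188) + U = ((-105 + 158)/((√62)² - 82*158 - 81*√62 + √62*158) - 10188) + 30029 = (53/(62 - 12956 - 81*√62 + 158*√62) - 10188) + 30029 = (53/(-12894 + 77*√62) - 10188) + 30029 = (-10188 + 53/(-12894 + 77*√62)) + 30029 = 19841 + 53/(-12894 + 77*√62)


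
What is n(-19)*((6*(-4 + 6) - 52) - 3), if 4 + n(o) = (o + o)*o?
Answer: -30874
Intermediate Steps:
n(o) = -4 + 2*o² (n(o) = -4 + (o + o)*o = -4 + (2*o)*o = -4 + 2*o²)
n(-19)*((6*(-4 + 6) - 52) - 3) = (-4 + 2*(-19)²)*((6*(-4 + 6) - 52) - 3) = (-4 + 2*361)*((6*2 - 52) - 3) = (-4 + 722)*((12 - 52) - 3) = 718*(-40 - 3) = 718*(-43) = -30874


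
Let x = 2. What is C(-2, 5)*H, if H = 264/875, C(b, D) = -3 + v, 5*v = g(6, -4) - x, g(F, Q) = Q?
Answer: -792/625 ≈ -1.2672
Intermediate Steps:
v = -6/5 (v = (-4 - 1*2)/5 = (-4 - 2)/5 = (⅕)*(-6) = -6/5 ≈ -1.2000)
C(b, D) = -21/5 (C(b, D) = -3 - 6/5 = -21/5)
H = 264/875 (H = 264*(1/875) = 264/875 ≈ 0.30171)
C(-2, 5)*H = -21/5*264/875 = -792/625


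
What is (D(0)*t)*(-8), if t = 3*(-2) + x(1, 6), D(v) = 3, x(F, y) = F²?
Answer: 120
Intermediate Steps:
t = -5 (t = 3*(-2) + 1² = -6 + 1 = -5)
(D(0)*t)*(-8) = (3*(-5))*(-8) = -15*(-8) = 120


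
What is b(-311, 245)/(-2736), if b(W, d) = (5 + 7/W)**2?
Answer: -16641/1837699 ≈ -0.0090553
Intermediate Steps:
b(-311, 245)/(-2736) = ((7 + 5*(-311))**2/(-311)**2)/(-2736) = ((7 - 1555)**2/96721)*(-1/2736) = ((1/96721)*(-1548)**2)*(-1/2736) = ((1/96721)*2396304)*(-1/2736) = (2396304/96721)*(-1/2736) = -16641/1837699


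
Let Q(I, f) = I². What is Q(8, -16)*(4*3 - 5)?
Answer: 448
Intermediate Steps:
Q(8, -16)*(4*3 - 5) = 8²*(4*3 - 5) = 64*(12 - 5) = 64*7 = 448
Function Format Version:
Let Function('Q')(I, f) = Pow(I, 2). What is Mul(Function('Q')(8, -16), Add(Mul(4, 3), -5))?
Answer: 448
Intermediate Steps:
Mul(Function('Q')(8, -16), Add(Mul(4, 3), -5)) = Mul(Pow(8, 2), Add(Mul(4, 3), -5)) = Mul(64, Add(12, -5)) = Mul(64, 7) = 448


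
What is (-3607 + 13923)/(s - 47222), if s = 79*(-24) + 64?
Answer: -5158/24527 ≈ -0.21030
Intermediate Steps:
s = -1832 (s = -1896 + 64 = -1832)
(-3607 + 13923)/(s - 47222) = (-3607 + 13923)/(-1832 - 47222) = 10316/(-49054) = 10316*(-1/49054) = -5158/24527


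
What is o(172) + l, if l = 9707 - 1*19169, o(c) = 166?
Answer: -9296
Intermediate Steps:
l = -9462 (l = 9707 - 19169 = -9462)
o(172) + l = 166 - 9462 = -9296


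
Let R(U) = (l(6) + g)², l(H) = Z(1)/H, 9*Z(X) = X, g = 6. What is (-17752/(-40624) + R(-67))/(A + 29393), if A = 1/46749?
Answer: 4229493869191/3391135990955064 ≈ 0.0012472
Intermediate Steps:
Z(X) = X/9
l(H) = 1/(9*H) (l(H) = ((⅑)*1)/H = 1/(9*H))
R(U) = 105625/2916 (R(U) = ((⅑)/6 + 6)² = ((⅑)*(⅙) + 6)² = (1/54 + 6)² = (325/54)² = 105625/2916)
A = 1/46749 ≈ 2.1391e-5
(-17752/(-40624) + R(-67))/(A + 29393) = (-17752/(-40624) + 105625/2916)/(1/46749 + 29393) = (-17752*(-1/40624) + 105625/2916)/(1374093358/46749) = (2219/5078 + 105625/2916)*(46749/1374093358) = (271417177/7403724)*(46749/1374093358) = 4229493869191/3391135990955064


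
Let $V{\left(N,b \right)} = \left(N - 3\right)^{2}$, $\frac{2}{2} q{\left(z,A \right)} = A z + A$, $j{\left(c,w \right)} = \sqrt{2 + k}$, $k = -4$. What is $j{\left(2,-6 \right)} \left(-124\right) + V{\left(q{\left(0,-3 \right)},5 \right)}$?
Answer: $36 - 124 i \sqrt{2} \approx 36.0 - 175.36 i$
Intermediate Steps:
$j{\left(c,w \right)} = i \sqrt{2}$ ($j{\left(c,w \right)} = \sqrt{2 - 4} = \sqrt{-2} = i \sqrt{2}$)
$q{\left(z,A \right)} = A + A z$ ($q{\left(z,A \right)} = A z + A = A + A z$)
$V{\left(N,b \right)} = \left(-3 + N\right)^{2}$
$j{\left(2,-6 \right)} \left(-124\right) + V{\left(q{\left(0,-3 \right)},5 \right)} = i \sqrt{2} \left(-124\right) + \left(-3 - 3 \left(1 + 0\right)\right)^{2} = - 124 i \sqrt{2} + \left(-3 - 3\right)^{2} = - 124 i \sqrt{2} + \left(-6\right)^{2} = - 124 i \sqrt{2} + 36 = 36 - 124 i \sqrt{2}$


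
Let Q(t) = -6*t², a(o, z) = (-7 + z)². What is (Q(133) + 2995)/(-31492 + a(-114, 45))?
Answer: 103139/30048 ≈ 3.4325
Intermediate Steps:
(Q(133) + 2995)/(-31492 + a(-114, 45)) = (-6*133² + 2995)/(-31492 + (-7 + 45)²) = (-6*17689 + 2995)/(-31492 + 38²) = (-106134 + 2995)/(-31492 + 1444) = -103139/(-30048) = -103139*(-1/30048) = 103139/30048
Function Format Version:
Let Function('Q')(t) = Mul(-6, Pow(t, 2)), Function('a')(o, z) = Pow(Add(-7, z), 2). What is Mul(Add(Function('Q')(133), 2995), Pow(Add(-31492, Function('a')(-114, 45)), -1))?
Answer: Rational(103139, 30048) ≈ 3.4325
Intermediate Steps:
Mul(Add(Function('Q')(133), 2995), Pow(Add(-31492, Function('a')(-114, 45)), -1)) = Mul(Add(Mul(-6, Pow(133, 2)), 2995), Pow(Add(-31492, Pow(Add(-7, 45), 2)), -1)) = Mul(Add(Mul(-6, 17689), 2995), Pow(Add(-31492, Pow(38, 2)), -1)) = Mul(Add(-106134, 2995), Pow(Add(-31492, 1444), -1)) = Mul(-103139, Pow(-30048, -1)) = Mul(-103139, Rational(-1, 30048)) = Rational(103139, 30048)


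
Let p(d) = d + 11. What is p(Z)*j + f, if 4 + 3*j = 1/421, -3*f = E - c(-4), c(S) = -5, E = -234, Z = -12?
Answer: 98092/1263 ≈ 77.666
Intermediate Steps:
p(d) = 11 + d
f = 229/3 (f = -(-234 - 1*(-5))/3 = -(-234 + 5)/3 = -1/3*(-229) = 229/3 ≈ 76.333)
j = -561/421 (j = -4/3 + (1/3)/421 = -4/3 + (1/3)*(1/421) = -4/3 + 1/1263 = -561/421 ≈ -1.3325)
p(Z)*j + f = (11 - 12)*(-561/421) + 229/3 = -1*(-561/421) + 229/3 = 561/421 + 229/3 = 98092/1263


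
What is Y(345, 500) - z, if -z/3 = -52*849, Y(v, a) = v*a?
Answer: 40056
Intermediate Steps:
Y(v, a) = a*v
z = 132444 (z = -(-156)*849 = -3*(-44148) = 132444)
Y(345, 500) - z = 500*345 - 1*132444 = 172500 - 132444 = 40056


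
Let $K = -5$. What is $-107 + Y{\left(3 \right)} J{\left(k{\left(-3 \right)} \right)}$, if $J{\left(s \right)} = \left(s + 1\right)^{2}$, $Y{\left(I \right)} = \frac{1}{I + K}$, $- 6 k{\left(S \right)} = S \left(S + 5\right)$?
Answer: $-109$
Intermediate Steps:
$k{\left(S \right)} = - \frac{S \left(5 + S\right)}{6}$ ($k{\left(S \right)} = - \frac{S \left(S + 5\right)}{6} = - \frac{S \left(5 + S\right)}{6}$)
$Y{\left(I \right)} = \frac{1}{-5 + I}$ ($Y{\left(I \right)} = \frac{1}{I - 5} = \frac{1}{-5 + I}$)
$J{\left(s \right)} = \left(1 + s\right)^{2}$
$-107 + Y{\left(3 \right)} J{\left(k{\left(-3 \right)} \right)} = -107 + \frac{\left(1 - - \frac{5 - 3}{2}\right)^{2}}{-5 + 3} = -107 + \frac{\left(1 - \left(- \frac{1}{2}\right) 2\right)^{2}}{-2} = -107 - \frac{\left(1 + 1\right)^{2}}{2} = -107 - \frac{2^{2}}{2} = -107 - 2 = -109$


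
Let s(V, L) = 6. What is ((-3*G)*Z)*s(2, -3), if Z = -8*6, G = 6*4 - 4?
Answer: 17280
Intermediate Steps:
G = 20 (G = 24 - 4 = 20)
Z = -48
((-3*G)*Z)*s(2, -3) = (-3*20*(-48))*6 = -60*(-48)*6 = 2880*6 = 17280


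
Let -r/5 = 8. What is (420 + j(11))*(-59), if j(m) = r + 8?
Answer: -22892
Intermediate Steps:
r = -40 (r = -5*8 = -40)
j(m) = -32 (j(m) = -40 + 8 = -32)
(420 + j(11))*(-59) = (420 - 32)*(-59) = 388*(-59) = -22892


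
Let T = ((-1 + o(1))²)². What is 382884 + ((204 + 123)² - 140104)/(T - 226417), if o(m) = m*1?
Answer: 86691479803/226417 ≈ 3.8288e+5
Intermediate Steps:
o(m) = m
T = 0 (T = ((-1 + 1)²)² = (0²)² = 0² = 0)
382884 + ((204 + 123)² - 140104)/(T - 226417) = 382884 + ((204 + 123)² - 140104)/(0 - 226417) = 382884 + (327² - 140104)/(-226417) = 382884 + (106929 - 140104)*(-1/226417) = 382884 - 33175*(-1/226417) = 382884 + 33175/226417 = 86691479803/226417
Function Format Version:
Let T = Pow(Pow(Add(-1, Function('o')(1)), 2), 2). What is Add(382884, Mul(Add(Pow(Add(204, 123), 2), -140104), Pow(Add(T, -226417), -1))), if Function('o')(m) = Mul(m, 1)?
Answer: Rational(86691479803, 226417) ≈ 3.8288e+5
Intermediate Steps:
Function('o')(m) = m
T = 0 (T = Pow(Pow(Add(-1, 1), 2), 2) = Pow(Pow(0, 2), 2) = Pow(0, 2) = 0)
Add(382884, Mul(Add(Pow(Add(204, 123), 2), -140104), Pow(Add(T, -226417), -1))) = Add(382884, Mul(Add(Pow(Add(204, 123), 2), -140104), Pow(Add(0, -226417), -1))) = Add(382884, Mul(Add(Pow(327, 2), -140104), Pow(-226417, -1))) = Add(382884, Mul(Add(106929, -140104), Rational(-1, 226417))) = Add(382884, Mul(-33175, Rational(-1, 226417))) = Add(382884, Rational(33175, 226417)) = Rational(86691479803, 226417)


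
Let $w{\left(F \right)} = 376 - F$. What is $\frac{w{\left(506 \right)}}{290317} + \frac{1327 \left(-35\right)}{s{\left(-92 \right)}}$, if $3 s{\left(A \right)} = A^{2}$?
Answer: $- \frac{40452419515}{2457243088} \approx -16.463$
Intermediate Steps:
$s{\left(A \right)} = \frac{A^{2}}{3}$
$\frac{w{\left(506 \right)}}{290317} + \frac{1327 \left(-35\right)}{s{\left(-92 \right)}} = \frac{376 - 506}{290317} + \frac{1327 \left(-35\right)}{\frac{1}{3} \left(-92\right)^{2}} = \left(376 - 506\right) \frac{1}{290317} - \frac{46445}{\frac{1}{3} \cdot 8464} = \left(-130\right) \frac{1}{290317} - \frac{46445}{\frac{8464}{3}} = - \frac{130}{290317} - \frac{139335}{8464} = - \frac{40452419515}{2457243088}$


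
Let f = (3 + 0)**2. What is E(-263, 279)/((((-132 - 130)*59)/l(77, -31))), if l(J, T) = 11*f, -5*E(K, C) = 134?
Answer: 6633/38645 ≈ 0.17164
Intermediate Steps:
f = 9 (f = 3**2 = 9)
E(K, C) = -134/5 (E(K, C) = -1/5*134 = -134/5)
l(J, T) = 99 (l(J, T) = 11*9 = 99)
E(-263, 279)/((((-132 - 130)*59)/l(77, -31))) = -134*99/(59*(-132 - 130))/5 = -134/(5*(-262*59*(1/99))) = -134/(5*((-15458*1/99))) = -134/(5*(-15458/99)) = -134/5*(-99/15458) = 6633/38645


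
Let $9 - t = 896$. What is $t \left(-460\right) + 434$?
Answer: $408454$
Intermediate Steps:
$t = -887$ ($t = 9 - 896 = -887$)
$t \left(-460\right) + 434 = \left(-887\right) \left(-460\right) + 434 = 408020 + 434 = 408454$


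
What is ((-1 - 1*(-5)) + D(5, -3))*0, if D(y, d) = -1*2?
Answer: 0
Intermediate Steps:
D(y, d) = -2
((-1 - 1*(-5)) + D(5, -3))*0 = ((-1 - 1*(-5)) - 2)*0 = ((-1 + 5) - 2)*0 = (4 - 2)*0 = 2*0 = 0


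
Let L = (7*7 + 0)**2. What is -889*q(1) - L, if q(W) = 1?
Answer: -3290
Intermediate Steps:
L = 2401 (L = (49 + 0)**2 = 49**2 = 2401)
-889*q(1) - L = -889*1 - 1*2401 = -889 - 2401 = -3290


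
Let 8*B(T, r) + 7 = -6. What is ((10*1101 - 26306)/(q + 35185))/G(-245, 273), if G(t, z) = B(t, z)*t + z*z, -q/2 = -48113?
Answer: -122368/78769987387 ≈ -1.5535e-6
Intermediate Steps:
q = 96226 (q = -2*(-48113) = 96226)
B(T, r) = -13/8 (B(T, r) = -7/8 + (1/8)*(-6) = -7/8 - 3/4 = -13/8)
G(t, z) = z**2 - 13*t/8 (G(t, z) = -13*t/8 + z*z = -13*t/8 + z**2 = z**2 - 13*t/8)
((10*1101 - 26306)/(q + 35185))/G(-245, 273) = ((10*1101 - 26306)/(96226 + 35185))/(273**2 - 13/8*(-245)) = ((11010 - 26306)/131411)/(74529 + 3185/8) = (-15296*1/131411)/(599417/8) = -15296/131411*8/599417 = -122368/78769987387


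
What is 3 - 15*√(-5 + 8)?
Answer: 3 - 15*√3 ≈ -22.981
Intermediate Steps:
3 - 15*√(-5 + 8) = 3 - 15*√3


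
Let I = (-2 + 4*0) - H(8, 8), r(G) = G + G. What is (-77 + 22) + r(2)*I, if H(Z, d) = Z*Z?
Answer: -319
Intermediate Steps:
H(Z, d) = Z**2
r(G) = 2*G
I = -66 (I = (-2 + 4*0) - 1*8**2 = (-2 + 0) - 1*64 = -2 - 64 = -66)
(-77 + 22) + r(2)*I = (-77 + 22) + (2*2)*(-66) = -55 + 4*(-66) = -55 - 264 = -319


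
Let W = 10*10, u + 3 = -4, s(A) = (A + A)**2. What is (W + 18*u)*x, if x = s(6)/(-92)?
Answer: 936/23 ≈ 40.696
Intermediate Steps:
s(A) = 4*A**2 (s(A) = (2*A)**2 = 4*A**2)
u = -7 (u = -3 - 4 = -7)
x = -36/23 (x = (4*6**2)/(-92) = (4*36)*(-1/92) = 144*(-1/92) = -36/23 ≈ -1.5652)
W = 100
(W + 18*u)*x = (100 + 18*(-7))*(-36/23) = (100 - 126)*(-36/23) = -26*(-36/23) = 936/23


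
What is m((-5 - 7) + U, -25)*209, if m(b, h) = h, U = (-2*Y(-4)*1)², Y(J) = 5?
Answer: -5225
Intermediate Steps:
U = 100 (U = (-2*5*1)² = (-10*1)² = (-10)² = 100)
m((-5 - 7) + U, -25)*209 = -25*209 = -5225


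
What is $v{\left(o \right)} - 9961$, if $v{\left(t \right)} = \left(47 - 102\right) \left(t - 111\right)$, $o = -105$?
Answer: $1919$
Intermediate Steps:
$v{\left(t \right)} = 6105 - 55 t$ ($v{\left(t \right)} = - 55 \left(-111 + t\right) = 6105 - 55 t$)
$v{\left(o \right)} - 9961 = \left(6105 - -5775\right) - 9961 = \left(6105 + 5775\right) - 9961 = 11880 - 9961 = 1919$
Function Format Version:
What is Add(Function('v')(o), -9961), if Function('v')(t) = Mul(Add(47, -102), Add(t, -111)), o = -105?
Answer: 1919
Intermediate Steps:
Function('v')(t) = Add(6105, Mul(-55, t)) (Function('v')(t) = Mul(-55, Add(-111, t)) = Add(6105, Mul(-55, t)))
Add(Function('v')(o), -9961) = Add(Add(6105, Mul(-55, -105)), -9961) = Add(Add(6105, 5775), -9961) = Add(11880, -9961) = 1919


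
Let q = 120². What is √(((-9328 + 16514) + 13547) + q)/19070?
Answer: 7*√717/19070 ≈ 0.0098289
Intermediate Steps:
q = 14400
√(((-9328 + 16514) + 13547) + q)/19070 = √(((-9328 + 16514) + 13547) + 14400)/19070 = √((7186 + 13547) + 14400)*(1/19070) = √(20733 + 14400)*(1/19070) = √35133*(1/19070) = (7*√717)*(1/19070) = 7*√717/19070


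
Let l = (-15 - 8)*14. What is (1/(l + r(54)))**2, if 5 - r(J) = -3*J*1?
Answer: 1/24025 ≈ 4.1623e-5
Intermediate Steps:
l = -322 (l = -23*14 = -322)
r(J) = 5 + 3*J (r(J) = 5 - (-3*J) = 5 - (-3)*J = 5 + 3*J)
(1/(l + r(54)))**2 = (1/(-322 + (5 + 3*54)))**2 = (1/(-322 + (5 + 162)))**2 = (1/(-322 + 167))**2 = (1/(-155))**2 = (-1/155)**2 = 1/24025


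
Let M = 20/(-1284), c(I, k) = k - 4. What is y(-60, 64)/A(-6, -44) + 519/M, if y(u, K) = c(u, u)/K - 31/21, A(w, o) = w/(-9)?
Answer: -1166323/35 ≈ -33324.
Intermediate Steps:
c(I, k) = -4 + k
A(w, o) = -w/9 (A(w, o) = w*(-1/9) = -w/9)
M = -5/321 (M = 20*(-1/1284) = -5/321 ≈ -0.015576)
y(u, K) = -31/21 + (-4 + u)/K (y(u, K) = (-4 + u)/K - 31/21 = -31/21 + (-4 + u)/K)
y(-60, 64)/A(-6, -44) + 519/M = ((-4 - 60 - 31/21*64)/64)/((-1/9*(-6))) + 519/(-5/321) = ((-4 - 60 - 1984/21)/64)/(2/3) + 519*(-321/5) = ((1/64)*(-3328/21))*(3/2) - 166599/5 = -52/21*3/2 - 166599/5 = -26/7 - 166599/5 = -1166323/35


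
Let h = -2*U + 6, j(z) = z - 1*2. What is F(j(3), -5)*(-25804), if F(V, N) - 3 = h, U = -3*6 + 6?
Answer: -851532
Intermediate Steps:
j(z) = -2 + z (j(z) = z - 2 = -2 + z)
U = -12 (U = -18 + 6 = -12)
h = 30 (h = -2*(-12) + 6 = 24 + 6 = 30)
F(V, N) = 33 (F(V, N) = 3 + 30 = 33)
F(j(3), -5)*(-25804) = 33*(-25804) = -851532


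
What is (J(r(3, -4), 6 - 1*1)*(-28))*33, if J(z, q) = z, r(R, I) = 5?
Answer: -4620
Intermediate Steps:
(J(r(3, -4), 6 - 1*1)*(-28))*33 = (5*(-28))*33 = -140*33 = -4620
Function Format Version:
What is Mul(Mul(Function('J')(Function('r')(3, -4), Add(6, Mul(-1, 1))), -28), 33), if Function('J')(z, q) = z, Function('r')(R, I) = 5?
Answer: -4620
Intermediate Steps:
Mul(Mul(Function('J')(Function('r')(3, -4), Add(6, Mul(-1, 1))), -28), 33) = Mul(Mul(5, -28), 33) = Mul(-140, 33) = -4620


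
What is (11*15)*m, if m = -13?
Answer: -2145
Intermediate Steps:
(11*15)*m = (11*15)*(-13) = 165*(-13) = -2145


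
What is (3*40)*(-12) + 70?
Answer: -1370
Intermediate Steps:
(3*40)*(-12) + 70 = 120*(-12) + 70 = -1440 + 70 = -1370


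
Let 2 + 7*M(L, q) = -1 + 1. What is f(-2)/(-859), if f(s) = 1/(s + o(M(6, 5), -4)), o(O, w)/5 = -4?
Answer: 1/18898 ≈ 5.2916e-5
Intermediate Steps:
M(L, q) = -2/7 (M(L, q) = -2/7 + (-1 + 1)/7 = -2/7 + (⅐)*0 = -2/7 + 0 = -2/7)
o(O, w) = -20 (o(O, w) = 5*(-4) = -20)
f(s) = 1/(-20 + s) (f(s) = 1/(s - 20) = 1/(-20 + s))
f(-2)/(-859) = 1/(-20 - 2*(-859)) = -1/859/(-22) = -1/22*(-1/859) = 1/18898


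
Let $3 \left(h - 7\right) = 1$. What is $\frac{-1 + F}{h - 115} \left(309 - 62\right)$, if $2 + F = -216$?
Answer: $\frac{8541}{17} \approx 502.41$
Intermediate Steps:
$h = \frac{22}{3}$ ($h = 7 + \frac{1}{3} \cdot 1 = 7 + \frac{1}{3} = \frac{22}{3} \approx 7.3333$)
$F = -218$ ($F = -2 - 216 = -218$)
$\frac{-1 + F}{h - 115} \left(309 - 62\right) = \frac{-1 - 218}{\frac{22}{3} - 115} \left(309 - 62\right) = - \frac{219}{- \frac{323}{3}} \cdot 247 = \left(-219\right) \left(- \frac{3}{323}\right) 247 = \frac{657}{323} \cdot 247 = \frac{8541}{17}$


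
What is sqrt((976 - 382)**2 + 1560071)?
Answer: sqrt(1912907) ≈ 1383.1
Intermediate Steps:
sqrt((976 - 382)**2 + 1560071) = sqrt(594**2 + 1560071) = sqrt(352836 + 1560071) = sqrt(1912907)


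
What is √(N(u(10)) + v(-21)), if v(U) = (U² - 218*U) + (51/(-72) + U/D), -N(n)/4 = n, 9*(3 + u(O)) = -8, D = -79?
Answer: √4524177530/948 ≈ 70.952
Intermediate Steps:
u(O) = -35/9 (u(O) = -3 + (⅑)*(-8) = -3 - 8/9 = -35/9)
N(n) = -4*n
v(U) = -17/24 + U² - 17223*U/79 (v(U) = (U² - 218*U) + (51/(-72) + U/(-79)) = (U² - 218*U) + (51*(-1/72) + U*(-1/79)) = (U² - 218*U) + (-17/24 - U/79) = -17/24 + U² - 17223*U/79)
√(N(u(10)) + v(-21)) = √(-4*(-35/9) + (-17/24 + (-21)² - 17223/79*(-21))) = √(140/9 + (-17/24 + 441 + 361683/79)) = √(140/9 + 9515185/1896) = √(28634035/5688) = √4524177530/948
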